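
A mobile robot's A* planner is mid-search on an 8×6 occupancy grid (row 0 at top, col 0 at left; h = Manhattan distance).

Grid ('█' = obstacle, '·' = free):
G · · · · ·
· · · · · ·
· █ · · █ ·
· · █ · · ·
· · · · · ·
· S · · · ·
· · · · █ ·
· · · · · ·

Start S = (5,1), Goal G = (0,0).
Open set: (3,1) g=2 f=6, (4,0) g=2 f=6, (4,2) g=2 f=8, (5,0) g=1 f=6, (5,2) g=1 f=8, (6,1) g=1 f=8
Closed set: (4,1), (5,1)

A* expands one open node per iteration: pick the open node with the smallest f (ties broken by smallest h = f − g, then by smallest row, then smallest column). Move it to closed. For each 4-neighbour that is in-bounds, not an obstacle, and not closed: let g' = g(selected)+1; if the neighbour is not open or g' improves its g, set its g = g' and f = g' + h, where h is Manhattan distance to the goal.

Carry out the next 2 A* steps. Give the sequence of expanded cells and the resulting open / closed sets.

step 1: expand (3,1) (f=6, h=4) → closed; open now [(3,0) g=3 f=6, (4,0) g=2 f=6, (4,2) g=2 f=8, (5,0) g=1 f=6, (5,2) g=1 f=8, (6,1) g=1 f=8]
step 2: expand (3,0) (f=6, h=3) → closed; open now [(2,0) g=4 f=6, (4,0) g=2 f=6, (4,2) g=2 f=8, (5,0) g=1 f=6, (5,2) g=1 f=8, (6,1) g=1 f=8]

order=[(3,1) → (3,0)]; open=[(2,0) g=4 f=6, (4,0) g=2 f=6, (4,2) g=2 f=8, (5,0) g=1 f=6, (5,2) g=1 f=8, (6,1) g=1 f=8]; closed=[(3,0), (3,1), (4,1), (5,1)]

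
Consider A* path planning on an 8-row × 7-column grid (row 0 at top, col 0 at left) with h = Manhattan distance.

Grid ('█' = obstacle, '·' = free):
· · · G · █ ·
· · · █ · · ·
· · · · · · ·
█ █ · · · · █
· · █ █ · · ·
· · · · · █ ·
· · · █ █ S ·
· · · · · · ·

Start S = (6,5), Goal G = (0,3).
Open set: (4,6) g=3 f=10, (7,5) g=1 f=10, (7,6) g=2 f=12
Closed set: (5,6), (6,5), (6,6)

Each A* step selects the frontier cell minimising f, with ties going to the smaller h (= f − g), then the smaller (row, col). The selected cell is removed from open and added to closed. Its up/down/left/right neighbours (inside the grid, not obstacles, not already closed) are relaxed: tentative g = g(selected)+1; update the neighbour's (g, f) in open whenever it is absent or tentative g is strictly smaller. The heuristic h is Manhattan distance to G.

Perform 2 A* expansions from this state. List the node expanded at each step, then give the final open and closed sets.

order=[(4,6) → (4,5)]; open=[(3,5) g=5 f=10, (4,4) g=5 f=10, (7,5) g=1 f=10, (7,6) g=2 f=12]; closed=[(4,5), (4,6), (5,6), (6,5), (6,6)]

step 1: expand (4,6) (f=10, h=7) → closed; open now [(4,5) g=4 f=10, (7,5) g=1 f=10, (7,6) g=2 f=12]
step 2: expand (4,5) (f=10, h=6) → closed; open now [(3,5) g=5 f=10, (4,4) g=5 f=10, (7,5) g=1 f=10, (7,6) g=2 f=12]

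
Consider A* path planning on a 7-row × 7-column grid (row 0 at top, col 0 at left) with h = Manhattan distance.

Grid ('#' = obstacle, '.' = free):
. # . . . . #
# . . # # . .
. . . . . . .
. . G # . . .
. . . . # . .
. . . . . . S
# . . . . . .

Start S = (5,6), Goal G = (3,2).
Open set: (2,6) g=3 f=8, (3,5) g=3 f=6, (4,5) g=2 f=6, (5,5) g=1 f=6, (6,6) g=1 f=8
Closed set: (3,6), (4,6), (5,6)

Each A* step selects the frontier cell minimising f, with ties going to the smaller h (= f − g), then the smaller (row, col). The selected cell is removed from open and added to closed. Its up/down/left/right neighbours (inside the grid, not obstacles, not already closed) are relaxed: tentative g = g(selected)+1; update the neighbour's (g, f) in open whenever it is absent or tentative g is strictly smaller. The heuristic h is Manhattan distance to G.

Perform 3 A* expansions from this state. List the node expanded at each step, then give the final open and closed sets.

order=[(3,5) → (3,4) → (4,5)]; open=[(2,4) g=5 f=8, (2,5) g=4 f=8, (2,6) g=3 f=8, (5,5) g=1 f=6, (6,6) g=1 f=8]; closed=[(3,4), (3,5), (3,6), (4,5), (4,6), (5,6)]

step 1: expand (3,5) (f=6, h=3) → closed; open now [(2,5) g=4 f=8, (2,6) g=3 f=8, (3,4) g=4 f=6, (4,5) g=2 f=6, (5,5) g=1 f=6, (6,6) g=1 f=8]
step 2: expand (3,4) (f=6, h=2) → closed; open now [(2,4) g=5 f=8, (2,5) g=4 f=8, (2,6) g=3 f=8, (4,5) g=2 f=6, (5,5) g=1 f=6, (6,6) g=1 f=8]
step 3: expand (4,5) (f=6, h=4) → closed; open now [(2,4) g=5 f=8, (2,5) g=4 f=8, (2,6) g=3 f=8, (5,5) g=1 f=6, (6,6) g=1 f=8]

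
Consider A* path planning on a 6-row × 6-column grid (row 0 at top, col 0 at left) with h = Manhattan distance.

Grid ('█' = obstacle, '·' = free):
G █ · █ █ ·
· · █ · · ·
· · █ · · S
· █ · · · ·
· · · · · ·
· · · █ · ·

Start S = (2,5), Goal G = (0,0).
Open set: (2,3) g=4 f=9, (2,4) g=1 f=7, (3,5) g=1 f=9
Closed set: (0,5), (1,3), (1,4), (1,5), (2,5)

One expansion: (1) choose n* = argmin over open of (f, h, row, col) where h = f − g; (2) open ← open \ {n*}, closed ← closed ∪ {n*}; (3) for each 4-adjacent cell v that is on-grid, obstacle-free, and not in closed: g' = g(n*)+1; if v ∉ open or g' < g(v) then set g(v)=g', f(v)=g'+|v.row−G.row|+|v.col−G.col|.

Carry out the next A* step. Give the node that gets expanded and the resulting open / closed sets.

step 1: expand (2,4) (f=7, h=6) → closed; open now [(2,3) g=2 f=7, (3,4) g=2 f=9, (3,5) g=1 f=9]

expanded=(2,4); open=[(2,3) g=2 f=7, (3,4) g=2 f=9, (3,5) g=1 f=9]; closed=[(0,5), (1,3), (1,4), (1,5), (2,4), (2,5)]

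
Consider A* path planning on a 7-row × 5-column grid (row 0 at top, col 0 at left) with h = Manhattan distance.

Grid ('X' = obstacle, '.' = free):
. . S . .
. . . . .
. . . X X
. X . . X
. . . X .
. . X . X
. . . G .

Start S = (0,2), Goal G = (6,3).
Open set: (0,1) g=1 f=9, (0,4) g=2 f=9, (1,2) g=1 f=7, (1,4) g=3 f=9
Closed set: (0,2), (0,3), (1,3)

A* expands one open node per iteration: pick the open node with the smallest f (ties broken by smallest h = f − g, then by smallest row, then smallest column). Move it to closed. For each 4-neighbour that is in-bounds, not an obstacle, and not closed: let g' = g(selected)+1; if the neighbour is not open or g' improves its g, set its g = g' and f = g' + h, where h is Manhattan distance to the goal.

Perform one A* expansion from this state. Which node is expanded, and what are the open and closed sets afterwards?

step 1: expand (1,2) (f=7, h=6) → closed; open now [(0,1) g=1 f=9, (0,4) g=2 f=9, (1,1) g=2 f=9, (1,4) g=3 f=9, (2,2) g=2 f=7]

expanded=(1,2); open=[(0,1) g=1 f=9, (0,4) g=2 f=9, (1,1) g=2 f=9, (1,4) g=3 f=9, (2,2) g=2 f=7]; closed=[(0,2), (0,3), (1,2), (1,3)]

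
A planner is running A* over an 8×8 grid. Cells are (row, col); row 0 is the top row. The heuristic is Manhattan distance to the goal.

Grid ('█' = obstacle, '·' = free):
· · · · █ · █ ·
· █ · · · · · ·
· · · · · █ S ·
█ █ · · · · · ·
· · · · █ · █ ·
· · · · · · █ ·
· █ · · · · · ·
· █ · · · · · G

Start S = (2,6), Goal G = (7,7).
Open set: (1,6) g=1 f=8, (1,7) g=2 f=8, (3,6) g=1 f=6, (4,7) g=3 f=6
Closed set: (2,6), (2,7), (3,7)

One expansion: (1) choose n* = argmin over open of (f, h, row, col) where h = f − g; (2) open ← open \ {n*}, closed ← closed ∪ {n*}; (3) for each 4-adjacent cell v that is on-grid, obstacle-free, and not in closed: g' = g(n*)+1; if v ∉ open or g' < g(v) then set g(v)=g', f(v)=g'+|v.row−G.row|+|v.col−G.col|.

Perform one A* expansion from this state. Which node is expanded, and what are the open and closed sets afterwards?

step 1: expand (4,7) (f=6, h=3) → closed; open now [(1,6) g=1 f=8, (1,7) g=2 f=8, (3,6) g=1 f=6, (5,7) g=4 f=6]

expanded=(4,7); open=[(1,6) g=1 f=8, (1,7) g=2 f=8, (3,6) g=1 f=6, (5,7) g=4 f=6]; closed=[(2,6), (2,7), (3,7), (4,7)]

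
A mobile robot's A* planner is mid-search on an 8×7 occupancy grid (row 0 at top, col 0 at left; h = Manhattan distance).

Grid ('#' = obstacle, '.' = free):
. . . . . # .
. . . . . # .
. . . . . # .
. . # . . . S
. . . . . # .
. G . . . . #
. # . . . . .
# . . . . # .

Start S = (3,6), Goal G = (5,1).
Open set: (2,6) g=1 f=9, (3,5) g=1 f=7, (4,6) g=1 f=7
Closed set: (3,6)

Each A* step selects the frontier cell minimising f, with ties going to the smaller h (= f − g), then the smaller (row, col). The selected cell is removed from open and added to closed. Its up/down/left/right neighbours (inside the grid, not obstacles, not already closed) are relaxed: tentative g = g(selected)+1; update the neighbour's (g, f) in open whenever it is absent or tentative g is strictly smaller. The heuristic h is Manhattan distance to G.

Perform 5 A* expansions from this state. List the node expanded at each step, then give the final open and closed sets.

order=[(3,5) → (3,4) → (3,3) → (4,3) → (4,2)]; open=[(2,3) g=4 f=9, (2,4) g=3 f=9, (2,6) g=1 f=9, (4,1) g=6 f=7, (4,4) g=3 f=7, (4,6) g=1 f=7, (5,2) g=6 f=7, (5,3) g=5 f=7]; closed=[(3,3), (3,4), (3,5), (3,6), (4,2), (4,3)]

step 1: expand (3,5) (f=7, h=6) → closed; open now [(2,6) g=1 f=9, (3,4) g=2 f=7, (4,6) g=1 f=7]
step 2: expand (3,4) (f=7, h=5) → closed; open now [(2,4) g=3 f=9, (2,6) g=1 f=9, (3,3) g=3 f=7, (4,4) g=3 f=7, (4,6) g=1 f=7]
step 3: expand (3,3) (f=7, h=4) → closed; open now [(2,3) g=4 f=9, (2,4) g=3 f=9, (2,6) g=1 f=9, (4,3) g=4 f=7, (4,4) g=3 f=7, (4,6) g=1 f=7]
step 4: expand (4,3) (f=7, h=3) → closed; open now [(2,3) g=4 f=9, (2,4) g=3 f=9, (2,6) g=1 f=9, (4,2) g=5 f=7, (4,4) g=3 f=7, (4,6) g=1 f=7, (5,3) g=5 f=7]
step 5: expand (4,2) (f=7, h=2) → closed; open now [(2,3) g=4 f=9, (2,4) g=3 f=9, (2,6) g=1 f=9, (4,1) g=6 f=7, (4,4) g=3 f=7, (4,6) g=1 f=7, (5,2) g=6 f=7, (5,3) g=5 f=7]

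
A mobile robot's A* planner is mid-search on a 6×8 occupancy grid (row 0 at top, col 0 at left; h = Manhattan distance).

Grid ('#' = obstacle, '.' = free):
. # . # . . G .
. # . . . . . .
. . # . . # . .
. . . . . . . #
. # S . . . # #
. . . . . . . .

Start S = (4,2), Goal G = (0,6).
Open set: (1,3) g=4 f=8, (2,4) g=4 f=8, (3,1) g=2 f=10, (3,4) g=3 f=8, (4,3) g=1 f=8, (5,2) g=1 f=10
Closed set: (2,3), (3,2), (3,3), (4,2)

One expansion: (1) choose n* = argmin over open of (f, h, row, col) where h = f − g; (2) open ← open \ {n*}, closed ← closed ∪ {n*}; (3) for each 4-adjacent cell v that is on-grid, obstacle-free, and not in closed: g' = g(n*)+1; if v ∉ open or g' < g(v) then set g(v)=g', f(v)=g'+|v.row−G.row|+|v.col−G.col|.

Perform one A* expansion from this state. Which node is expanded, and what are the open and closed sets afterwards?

step 1: expand (1,3) (f=8, h=4) → closed; open now [(1,2) g=5 f=10, (1,4) g=5 f=8, (2,4) g=4 f=8, (3,1) g=2 f=10, (3,4) g=3 f=8, (4,3) g=1 f=8, (5,2) g=1 f=10]

expanded=(1,3); open=[(1,2) g=5 f=10, (1,4) g=5 f=8, (2,4) g=4 f=8, (3,1) g=2 f=10, (3,4) g=3 f=8, (4,3) g=1 f=8, (5,2) g=1 f=10]; closed=[(1,3), (2,3), (3,2), (3,3), (4,2)]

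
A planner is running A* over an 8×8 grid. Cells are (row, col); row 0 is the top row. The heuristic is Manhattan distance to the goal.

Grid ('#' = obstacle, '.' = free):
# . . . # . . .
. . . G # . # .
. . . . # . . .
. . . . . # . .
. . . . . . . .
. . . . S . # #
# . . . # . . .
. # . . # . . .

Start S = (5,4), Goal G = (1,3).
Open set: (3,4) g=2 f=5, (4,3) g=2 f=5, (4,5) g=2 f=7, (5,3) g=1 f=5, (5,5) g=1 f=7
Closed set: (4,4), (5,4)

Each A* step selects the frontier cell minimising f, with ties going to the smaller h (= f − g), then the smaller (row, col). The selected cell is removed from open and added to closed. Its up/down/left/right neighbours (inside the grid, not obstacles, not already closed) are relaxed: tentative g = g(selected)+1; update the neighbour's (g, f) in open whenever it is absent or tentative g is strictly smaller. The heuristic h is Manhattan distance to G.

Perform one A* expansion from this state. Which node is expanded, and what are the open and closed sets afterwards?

expanded=(3,4); open=[(3,3) g=3 f=5, (4,3) g=2 f=5, (4,5) g=2 f=7, (5,3) g=1 f=5, (5,5) g=1 f=7]; closed=[(3,4), (4,4), (5,4)]

step 1: expand (3,4) (f=5, h=3) → closed; open now [(3,3) g=3 f=5, (4,3) g=2 f=5, (4,5) g=2 f=7, (5,3) g=1 f=5, (5,5) g=1 f=7]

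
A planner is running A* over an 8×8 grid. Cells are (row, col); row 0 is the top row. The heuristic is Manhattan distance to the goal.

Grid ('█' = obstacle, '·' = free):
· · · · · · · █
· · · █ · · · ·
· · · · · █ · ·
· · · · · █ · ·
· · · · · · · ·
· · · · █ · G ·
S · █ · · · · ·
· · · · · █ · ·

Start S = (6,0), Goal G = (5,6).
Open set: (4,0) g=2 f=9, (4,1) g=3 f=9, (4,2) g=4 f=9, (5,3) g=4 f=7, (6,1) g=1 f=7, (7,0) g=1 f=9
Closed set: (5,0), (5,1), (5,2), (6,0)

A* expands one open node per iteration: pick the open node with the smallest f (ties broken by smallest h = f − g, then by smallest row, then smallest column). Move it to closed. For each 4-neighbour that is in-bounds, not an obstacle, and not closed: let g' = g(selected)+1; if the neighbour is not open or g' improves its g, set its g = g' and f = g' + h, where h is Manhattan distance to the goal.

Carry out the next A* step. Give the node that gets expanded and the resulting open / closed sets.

expanded=(5,3); open=[(4,0) g=2 f=9, (4,1) g=3 f=9, (4,2) g=4 f=9, (4,3) g=5 f=9, (6,1) g=1 f=7, (6,3) g=5 f=9, (7,0) g=1 f=9]; closed=[(5,0), (5,1), (5,2), (5,3), (6,0)]

step 1: expand (5,3) (f=7, h=3) → closed; open now [(4,0) g=2 f=9, (4,1) g=3 f=9, (4,2) g=4 f=9, (4,3) g=5 f=9, (6,1) g=1 f=7, (6,3) g=5 f=9, (7,0) g=1 f=9]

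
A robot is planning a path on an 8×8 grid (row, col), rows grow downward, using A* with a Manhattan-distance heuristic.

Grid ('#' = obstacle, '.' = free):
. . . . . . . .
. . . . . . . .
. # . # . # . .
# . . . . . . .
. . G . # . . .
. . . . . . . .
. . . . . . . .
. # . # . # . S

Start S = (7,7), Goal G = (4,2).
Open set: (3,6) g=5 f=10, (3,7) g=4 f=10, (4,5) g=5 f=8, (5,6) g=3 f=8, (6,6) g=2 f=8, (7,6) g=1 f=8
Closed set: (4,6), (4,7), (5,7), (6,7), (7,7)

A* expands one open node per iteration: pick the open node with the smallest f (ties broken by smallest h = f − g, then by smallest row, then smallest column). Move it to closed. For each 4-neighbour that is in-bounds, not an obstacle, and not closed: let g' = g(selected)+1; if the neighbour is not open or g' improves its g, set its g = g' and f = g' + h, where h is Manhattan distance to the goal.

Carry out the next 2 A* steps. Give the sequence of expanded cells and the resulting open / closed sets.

order=[(4,5) → (5,6)]; open=[(3,5) g=6 f=10, (3,6) g=5 f=10, (3,7) g=4 f=10, (5,5) g=4 f=8, (6,6) g=2 f=8, (7,6) g=1 f=8]; closed=[(4,5), (4,6), (4,7), (5,6), (5,7), (6,7), (7,7)]

step 1: expand (4,5) (f=8, h=3) → closed; open now [(3,5) g=6 f=10, (3,6) g=5 f=10, (3,7) g=4 f=10, (5,5) g=6 f=10, (5,6) g=3 f=8, (6,6) g=2 f=8, (7,6) g=1 f=8]
step 2: expand (5,6) (f=8, h=5) → closed; open now [(3,5) g=6 f=10, (3,6) g=5 f=10, (3,7) g=4 f=10, (5,5) g=4 f=8, (6,6) g=2 f=8, (7,6) g=1 f=8]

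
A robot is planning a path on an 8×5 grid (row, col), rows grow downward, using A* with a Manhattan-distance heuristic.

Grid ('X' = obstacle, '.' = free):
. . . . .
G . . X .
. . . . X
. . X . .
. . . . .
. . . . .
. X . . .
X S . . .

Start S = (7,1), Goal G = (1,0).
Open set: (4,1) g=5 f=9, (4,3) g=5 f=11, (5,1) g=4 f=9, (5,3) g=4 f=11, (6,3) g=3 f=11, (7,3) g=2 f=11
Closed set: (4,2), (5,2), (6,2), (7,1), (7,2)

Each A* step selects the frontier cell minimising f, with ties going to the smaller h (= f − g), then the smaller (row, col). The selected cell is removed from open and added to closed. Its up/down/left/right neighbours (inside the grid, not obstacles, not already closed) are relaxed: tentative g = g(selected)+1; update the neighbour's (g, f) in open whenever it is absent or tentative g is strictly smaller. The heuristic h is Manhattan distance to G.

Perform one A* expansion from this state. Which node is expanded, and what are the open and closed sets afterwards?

expanded=(4,1); open=[(3,1) g=6 f=9, (4,0) g=6 f=9, (4,3) g=5 f=11, (5,1) g=4 f=9, (5,3) g=4 f=11, (6,3) g=3 f=11, (7,3) g=2 f=11]; closed=[(4,1), (4,2), (5,2), (6,2), (7,1), (7,2)]

step 1: expand (4,1) (f=9, h=4) → closed; open now [(3,1) g=6 f=9, (4,0) g=6 f=9, (4,3) g=5 f=11, (5,1) g=4 f=9, (5,3) g=4 f=11, (6,3) g=3 f=11, (7,3) g=2 f=11]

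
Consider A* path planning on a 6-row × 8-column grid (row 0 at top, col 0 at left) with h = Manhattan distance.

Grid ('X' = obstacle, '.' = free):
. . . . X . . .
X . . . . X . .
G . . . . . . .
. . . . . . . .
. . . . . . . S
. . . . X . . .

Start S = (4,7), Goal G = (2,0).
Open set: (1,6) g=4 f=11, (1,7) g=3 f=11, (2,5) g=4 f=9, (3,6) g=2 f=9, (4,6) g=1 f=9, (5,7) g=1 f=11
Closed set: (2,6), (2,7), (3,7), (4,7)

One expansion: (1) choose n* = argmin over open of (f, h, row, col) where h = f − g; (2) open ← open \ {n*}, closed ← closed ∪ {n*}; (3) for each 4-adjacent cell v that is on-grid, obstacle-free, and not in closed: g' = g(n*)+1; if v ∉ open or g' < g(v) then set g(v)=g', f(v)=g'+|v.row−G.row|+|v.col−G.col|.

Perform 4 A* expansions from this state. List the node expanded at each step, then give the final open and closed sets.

step 1: expand (2,5) (f=9, h=5) → closed; open now [(1,6) g=4 f=11, (1,7) g=3 f=11, (2,4) g=5 f=9, (3,5) g=5 f=11, (3,6) g=2 f=9, (4,6) g=1 f=9, (5,7) g=1 f=11]
step 2: expand (2,4) (f=9, h=4) → closed; open now [(1,4) g=6 f=11, (1,6) g=4 f=11, (1,7) g=3 f=11, (2,3) g=6 f=9, (3,4) g=6 f=11, (3,5) g=5 f=11, (3,6) g=2 f=9, (4,6) g=1 f=9, (5,7) g=1 f=11]
step 3: expand (2,3) (f=9, h=3) → closed; open now [(1,3) g=7 f=11, (1,4) g=6 f=11, (1,6) g=4 f=11, (1,7) g=3 f=11, (2,2) g=7 f=9, (3,3) g=7 f=11, (3,4) g=6 f=11, (3,5) g=5 f=11, (3,6) g=2 f=9, (4,6) g=1 f=9, (5,7) g=1 f=11]
step 4: expand (2,2) (f=9, h=2) → closed; open now [(1,2) g=8 f=11, (1,3) g=7 f=11, (1,4) g=6 f=11, (1,6) g=4 f=11, (1,7) g=3 f=11, (2,1) g=8 f=9, (3,2) g=8 f=11, (3,3) g=7 f=11, (3,4) g=6 f=11, (3,5) g=5 f=11, (3,6) g=2 f=9, (4,6) g=1 f=9, (5,7) g=1 f=11]

order=[(2,5) → (2,4) → (2,3) → (2,2)]; open=[(1,2) g=8 f=11, (1,3) g=7 f=11, (1,4) g=6 f=11, (1,6) g=4 f=11, (1,7) g=3 f=11, (2,1) g=8 f=9, (3,2) g=8 f=11, (3,3) g=7 f=11, (3,4) g=6 f=11, (3,5) g=5 f=11, (3,6) g=2 f=9, (4,6) g=1 f=9, (5,7) g=1 f=11]; closed=[(2,2), (2,3), (2,4), (2,5), (2,6), (2,7), (3,7), (4,7)]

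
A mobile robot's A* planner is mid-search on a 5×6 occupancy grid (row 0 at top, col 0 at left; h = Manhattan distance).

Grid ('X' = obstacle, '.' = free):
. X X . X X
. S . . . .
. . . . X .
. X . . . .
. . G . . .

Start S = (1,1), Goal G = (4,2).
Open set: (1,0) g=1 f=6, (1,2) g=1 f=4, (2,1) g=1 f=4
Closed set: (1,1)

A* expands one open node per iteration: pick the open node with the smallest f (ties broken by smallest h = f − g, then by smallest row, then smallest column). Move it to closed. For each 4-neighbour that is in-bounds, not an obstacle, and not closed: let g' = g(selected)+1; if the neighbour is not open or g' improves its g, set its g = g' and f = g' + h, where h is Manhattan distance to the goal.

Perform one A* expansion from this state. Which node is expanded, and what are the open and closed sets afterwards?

step 1: expand (1,2) (f=4, h=3) → closed; open now [(1,0) g=1 f=6, (1,3) g=2 f=6, (2,1) g=1 f=4, (2,2) g=2 f=4]

expanded=(1,2); open=[(1,0) g=1 f=6, (1,3) g=2 f=6, (2,1) g=1 f=4, (2,2) g=2 f=4]; closed=[(1,1), (1,2)]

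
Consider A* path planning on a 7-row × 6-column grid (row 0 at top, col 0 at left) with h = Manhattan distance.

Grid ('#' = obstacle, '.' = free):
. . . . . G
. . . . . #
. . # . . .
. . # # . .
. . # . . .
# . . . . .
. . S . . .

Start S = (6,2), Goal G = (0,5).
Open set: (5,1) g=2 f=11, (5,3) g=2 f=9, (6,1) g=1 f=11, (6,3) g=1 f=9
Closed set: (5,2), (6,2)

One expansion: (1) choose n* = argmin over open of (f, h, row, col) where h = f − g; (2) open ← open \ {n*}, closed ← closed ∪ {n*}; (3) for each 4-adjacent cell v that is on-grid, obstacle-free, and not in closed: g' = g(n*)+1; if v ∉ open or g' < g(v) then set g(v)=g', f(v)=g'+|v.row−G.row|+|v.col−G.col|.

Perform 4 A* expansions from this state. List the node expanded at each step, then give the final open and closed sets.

step 1: expand (5,3) (f=9, h=7) → closed; open now [(4,3) g=3 f=9, (5,1) g=2 f=11, (5,4) g=3 f=9, (6,1) g=1 f=11, (6,3) g=1 f=9]
step 2: expand (4,3) (f=9, h=6) → closed; open now [(4,4) g=4 f=9, (5,1) g=2 f=11, (5,4) g=3 f=9, (6,1) g=1 f=11, (6,3) g=1 f=9]
step 3: expand (4,4) (f=9, h=5) → closed; open now [(3,4) g=5 f=9, (4,5) g=5 f=9, (5,1) g=2 f=11, (5,4) g=3 f=9, (6,1) g=1 f=11, (6,3) g=1 f=9]
step 4: expand (3,4) (f=9, h=4) → closed; open now [(2,4) g=6 f=9, (3,5) g=6 f=9, (4,5) g=5 f=9, (5,1) g=2 f=11, (5,4) g=3 f=9, (6,1) g=1 f=11, (6,3) g=1 f=9]

order=[(5,3) → (4,3) → (4,4) → (3,4)]; open=[(2,4) g=6 f=9, (3,5) g=6 f=9, (4,5) g=5 f=9, (5,1) g=2 f=11, (5,4) g=3 f=9, (6,1) g=1 f=11, (6,3) g=1 f=9]; closed=[(3,4), (4,3), (4,4), (5,2), (5,3), (6,2)]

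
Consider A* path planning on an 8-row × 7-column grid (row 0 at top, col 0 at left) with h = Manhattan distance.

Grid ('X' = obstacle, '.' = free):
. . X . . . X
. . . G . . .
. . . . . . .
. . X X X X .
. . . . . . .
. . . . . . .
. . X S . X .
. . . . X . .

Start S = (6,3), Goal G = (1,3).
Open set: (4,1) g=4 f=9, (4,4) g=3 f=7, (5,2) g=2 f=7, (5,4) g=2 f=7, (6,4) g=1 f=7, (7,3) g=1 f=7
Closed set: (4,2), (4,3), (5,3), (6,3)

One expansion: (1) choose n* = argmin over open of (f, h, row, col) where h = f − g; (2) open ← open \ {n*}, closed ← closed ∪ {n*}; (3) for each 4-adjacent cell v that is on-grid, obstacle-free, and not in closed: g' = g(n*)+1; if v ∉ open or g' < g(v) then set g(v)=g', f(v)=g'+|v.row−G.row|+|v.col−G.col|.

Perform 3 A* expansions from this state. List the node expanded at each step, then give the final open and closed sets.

order=[(4,4) → (5,2) → (5,4)]; open=[(4,1) g=4 f=9, (4,5) g=4 f=9, (5,1) g=3 f=9, (5,5) g=3 f=9, (6,4) g=1 f=7, (7,3) g=1 f=7]; closed=[(4,2), (4,3), (4,4), (5,2), (5,3), (5,4), (6,3)]

step 1: expand (4,4) (f=7, h=4) → closed; open now [(4,1) g=4 f=9, (4,5) g=4 f=9, (5,2) g=2 f=7, (5,4) g=2 f=7, (6,4) g=1 f=7, (7,3) g=1 f=7]
step 2: expand (5,2) (f=7, h=5) → closed; open now [(4,1) g=4 f=9, (4,5) g=4 f=9, (5,1) g=3 f=9, (5,4) g=2 f=7, (6,4) g=1 f=7, (7,3) g=1 f=7]
step 3: expand (5,4) (f=7, h=5) → closed; open now [(4,1) g=4 f=9, (4,5) g=4 f=9, (5,1) g=3 f=9, (5,5) g=3 f=9, (6,4) g=1 f=7, (7,3) g=1 f=7]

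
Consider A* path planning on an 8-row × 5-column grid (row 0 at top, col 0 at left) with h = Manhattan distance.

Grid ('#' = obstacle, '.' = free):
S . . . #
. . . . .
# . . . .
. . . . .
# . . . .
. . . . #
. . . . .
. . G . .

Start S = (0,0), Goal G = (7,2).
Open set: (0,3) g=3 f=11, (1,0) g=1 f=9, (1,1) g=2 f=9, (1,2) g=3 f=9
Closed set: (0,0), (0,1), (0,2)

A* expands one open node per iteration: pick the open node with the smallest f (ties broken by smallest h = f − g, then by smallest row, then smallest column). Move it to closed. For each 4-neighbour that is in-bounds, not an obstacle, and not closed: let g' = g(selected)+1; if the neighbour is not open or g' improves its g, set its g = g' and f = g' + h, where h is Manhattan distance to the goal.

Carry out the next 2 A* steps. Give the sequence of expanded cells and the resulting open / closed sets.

order=[(1,2) → (2,2)]; open=[(0,3) g=3 f=11, (1,0) g=1 f=9, (1,1) g=2 f=9, (1,3) g=4 f=11, (2,1) g=5 f=11, (2,3) g=5 f=11, (3,2) g=5 f=9]; closed=[(0,0), (0,1), (0,2), (1,2), (2,2)]

step 1: expand (1,2) (f=9, h=6) → closed; open now [(0,3) g=3 f=11, (1,0) g=1 f=9, (1,1) g=2 f=9, (1,3) g=4 f=11, (2,2) g=4 f=9]
step 2: expand (2,2) (f=9, h=5) → closed; open now [(0,3) g=3 f=11, (1,0) g=1 f=9, (1,1) g=2 f=9, (1,3) g=4 f=11, (2,1) g=5 f=11, (2,3) g=5 f=11, (3,2) g=5 f=9]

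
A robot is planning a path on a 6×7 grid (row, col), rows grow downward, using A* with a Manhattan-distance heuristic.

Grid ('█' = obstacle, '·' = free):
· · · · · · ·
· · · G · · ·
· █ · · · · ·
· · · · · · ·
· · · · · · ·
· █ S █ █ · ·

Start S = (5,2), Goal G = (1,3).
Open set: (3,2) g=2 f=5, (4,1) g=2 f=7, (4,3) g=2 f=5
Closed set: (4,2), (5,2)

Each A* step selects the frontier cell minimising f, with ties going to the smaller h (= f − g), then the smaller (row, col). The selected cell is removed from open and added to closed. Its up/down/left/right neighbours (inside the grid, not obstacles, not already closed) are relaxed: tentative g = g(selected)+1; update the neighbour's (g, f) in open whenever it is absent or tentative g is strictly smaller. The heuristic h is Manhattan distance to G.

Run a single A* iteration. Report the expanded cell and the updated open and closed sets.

expanded=(3,2); open=[(2,2) g=3 f=5, (3,1) g=3 f=7, (3,3) g=3 f=5, (4,1) g=2 f=7, (4,3) g=2 f=5]; closed=[(3,2), (4,2), (5,2)]

step 1: expand (3,2) (f=5, h=3) → closed; open now [(2,2) g=3 f=5, (3,1) g=3 f=7, (3,3) g=3 f=5, (4,1) g=2 f=7, (4,3) g=2 f=5]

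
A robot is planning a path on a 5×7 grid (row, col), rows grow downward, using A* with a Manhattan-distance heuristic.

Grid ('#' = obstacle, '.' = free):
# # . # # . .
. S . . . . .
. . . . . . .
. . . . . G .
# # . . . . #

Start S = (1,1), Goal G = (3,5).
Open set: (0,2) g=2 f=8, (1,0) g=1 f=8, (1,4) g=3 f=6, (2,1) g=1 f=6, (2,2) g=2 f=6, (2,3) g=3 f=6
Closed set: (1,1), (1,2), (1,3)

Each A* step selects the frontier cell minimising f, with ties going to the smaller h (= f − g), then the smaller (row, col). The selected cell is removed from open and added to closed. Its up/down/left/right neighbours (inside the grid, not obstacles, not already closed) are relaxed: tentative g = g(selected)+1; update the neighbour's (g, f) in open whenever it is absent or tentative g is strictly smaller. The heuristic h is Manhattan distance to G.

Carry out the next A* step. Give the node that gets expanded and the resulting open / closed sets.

step 1: expand (1,4) (f=6, h=3) → closed; open now [(0,2) g=2 f=8, (1,0) g=1 f=8, (1,5) g=4 f=6, (2,1) g=1 f=6, (2,2) g=2 f=6, (2,3) g=3 f=6, (2,4) g=4 f=6]

expanded=(1,4); open=[(0,2) g=2 f=8, (1,0) g=1 f=8, (1,5) g=4 f=6, (2,1) g=1 f=6, (2,2) g=2 f=6, (2,3) g=3 f=6, (2,4) g=4 f=6]; closed=[(1,1), (1,2), (1,3), (1,4)]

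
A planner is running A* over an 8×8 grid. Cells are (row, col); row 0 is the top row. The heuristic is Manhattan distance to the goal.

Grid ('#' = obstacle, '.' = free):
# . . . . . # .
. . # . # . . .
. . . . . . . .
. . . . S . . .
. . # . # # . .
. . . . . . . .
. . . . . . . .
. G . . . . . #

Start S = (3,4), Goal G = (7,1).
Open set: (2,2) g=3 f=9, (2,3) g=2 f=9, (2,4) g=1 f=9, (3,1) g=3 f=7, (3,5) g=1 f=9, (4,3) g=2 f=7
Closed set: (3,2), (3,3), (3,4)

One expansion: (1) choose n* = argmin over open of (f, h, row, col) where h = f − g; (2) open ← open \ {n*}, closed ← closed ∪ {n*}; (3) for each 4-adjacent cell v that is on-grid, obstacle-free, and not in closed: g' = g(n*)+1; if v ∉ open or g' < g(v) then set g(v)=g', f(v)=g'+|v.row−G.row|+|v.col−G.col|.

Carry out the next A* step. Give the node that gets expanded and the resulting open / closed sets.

expanded=(3,1); open=[(2,1) g=4 f=9, (2,2) g=3 f=9, (2,3) g=2 f=9, (2,4) g=1 f=9, (3,0) g=4 f=9, (3,5) g=1 f=9, (4,1) g=4 f=7, (4,3) g=2 f=7]; closed=[(3,1), (3,2), (3,3), (3,4)]

step 1: expand (3,1) (f=7, h=4) → closed; open now [(2,1) g=4 f=9, (2,2) g=3 f=9, (2,3) g=2 f=9, (2,4) g=1 f=9, (3,0) g=4 f=9, (3,5) g=1 f=9, (4,1) g=4 f=7, (4,3) g=2 f=7]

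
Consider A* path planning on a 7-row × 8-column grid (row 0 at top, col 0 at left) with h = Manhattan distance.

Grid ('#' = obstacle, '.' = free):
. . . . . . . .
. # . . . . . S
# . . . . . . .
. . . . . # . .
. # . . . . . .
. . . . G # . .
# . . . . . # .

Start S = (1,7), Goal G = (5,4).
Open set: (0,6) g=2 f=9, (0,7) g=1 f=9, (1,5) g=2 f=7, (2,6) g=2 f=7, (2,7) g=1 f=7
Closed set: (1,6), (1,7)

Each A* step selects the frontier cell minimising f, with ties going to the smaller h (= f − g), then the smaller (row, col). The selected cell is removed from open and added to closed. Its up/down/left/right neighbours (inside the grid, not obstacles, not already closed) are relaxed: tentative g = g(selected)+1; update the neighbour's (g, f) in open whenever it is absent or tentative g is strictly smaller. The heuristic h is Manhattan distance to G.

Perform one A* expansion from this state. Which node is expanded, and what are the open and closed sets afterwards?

step 1: expand (1,5) (f=7, h=5) → closed; open now [(0,5) g=3 f=9, (0,6) g=2 f=9, (0,7) g=1 f=9, (1,4) g=3 f=7, (2,5) g=3 f=7, (2,6) g=2 f=7, (2,7) g=1 f=7]

expanded=(1,5); open=[(0,5) g=3 f=9, (0,6) g=2 f=9, (0,7) g=1 f=9, (1,4) g=3 f=7, (2,5) g=3 f=7, (2,6) g=2 f=7, (2,7) g=1 f=7]; closed=[(1,5), (1,6), (1,7)]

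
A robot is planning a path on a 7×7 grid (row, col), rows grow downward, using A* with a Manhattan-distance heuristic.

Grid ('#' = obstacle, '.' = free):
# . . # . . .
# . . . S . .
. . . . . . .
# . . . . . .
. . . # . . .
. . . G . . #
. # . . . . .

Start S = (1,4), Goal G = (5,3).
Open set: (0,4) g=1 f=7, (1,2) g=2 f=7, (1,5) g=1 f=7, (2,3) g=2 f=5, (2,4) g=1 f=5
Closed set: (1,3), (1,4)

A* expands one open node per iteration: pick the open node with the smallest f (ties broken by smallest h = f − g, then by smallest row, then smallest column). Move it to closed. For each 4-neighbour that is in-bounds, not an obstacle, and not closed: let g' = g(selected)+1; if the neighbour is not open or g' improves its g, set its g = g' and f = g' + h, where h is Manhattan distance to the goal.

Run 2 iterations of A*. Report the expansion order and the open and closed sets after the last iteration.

step 1: expand (2,3) (f=5, h=3) → closed; open now [(0,4) g=1 f=7, (1,2) g=2 f=7, (1,5) g=1 f=7, (2,2) g=3 f=7, (2,4) g=1 f=5, (3,3) g=3 f=5]
step 2: expand (3,3) (f=5, h=2) → closed; open now [(0,4) g=1 f=7, (1,2) g=2 f=7, (1,5) g=1 f=7, (2,2) g=3 f=7, (2,4) g=1 f=5, (3,2) g=4 f=7, (3,4) g=4 f=7]

order=[(2,3) → (3,3)]; open=[(0,4) g=1 f=7, (1,2) g=2 f=7, (1,5) g=1 f=7, (2,2) g=3 f=7, (2,4) g=1 f=5, (3,2) g=4 f=7, (3,4) g=4 f=7]; closed=[(1,3), (1,4), (2,3), (3,3)]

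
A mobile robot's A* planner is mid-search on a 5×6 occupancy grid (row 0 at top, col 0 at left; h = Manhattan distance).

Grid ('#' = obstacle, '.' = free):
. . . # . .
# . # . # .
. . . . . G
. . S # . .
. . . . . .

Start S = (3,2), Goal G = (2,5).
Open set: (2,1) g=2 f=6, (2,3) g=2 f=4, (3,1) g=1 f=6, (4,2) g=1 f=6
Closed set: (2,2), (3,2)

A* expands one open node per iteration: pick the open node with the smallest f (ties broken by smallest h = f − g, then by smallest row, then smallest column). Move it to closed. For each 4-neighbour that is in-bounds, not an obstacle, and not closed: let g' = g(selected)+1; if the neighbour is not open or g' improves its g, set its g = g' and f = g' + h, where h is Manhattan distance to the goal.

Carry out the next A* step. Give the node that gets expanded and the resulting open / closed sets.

expanded=(2,3); open=[(1,3) g=3 f=6, (2,1) g=2 f=6, (2,4) g=3 f=4, (3,1) g=1 f=6, (4,2) g=1 f=6]; closed=[(2,2), (2,3), (3,2)]

step 1: expand (2,3) (f=4, h=2) → closed; open now [(1,3) g=3 f=6, (2,1) g=2 f=6, (2,4) g=3 f=4, (3,1) g=1 f=6, (4,2) g=1 f=6]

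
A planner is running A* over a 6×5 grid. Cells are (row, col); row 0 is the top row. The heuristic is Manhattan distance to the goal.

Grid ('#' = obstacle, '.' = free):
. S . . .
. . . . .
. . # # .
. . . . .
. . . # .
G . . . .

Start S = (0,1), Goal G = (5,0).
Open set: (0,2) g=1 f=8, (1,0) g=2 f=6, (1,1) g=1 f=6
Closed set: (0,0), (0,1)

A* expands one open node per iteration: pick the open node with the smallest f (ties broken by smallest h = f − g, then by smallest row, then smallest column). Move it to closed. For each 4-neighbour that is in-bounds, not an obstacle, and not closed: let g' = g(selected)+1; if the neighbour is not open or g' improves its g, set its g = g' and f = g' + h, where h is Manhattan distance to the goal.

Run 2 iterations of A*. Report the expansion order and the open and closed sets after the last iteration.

order=[(1,0) → (2,0)]; open=[(0,2) g=1 f=8, (1,1) g=1 f=6, (2,1) g=4 f=8, (3,0) g=4 f=6]; closed=[(0,0), (0,1), (1,0), (2,0)]

step 1: expand (1,0) (f=6, h=4) → closed; open now [(0,2) g=1 f=8, (1,1) g=1 f=6, (2,0) g=3 f=6]
step 2: expand (2,0) (f=6, h=3) → closed; open now [(0,2) g=1 f=8, (1,1) g=1 f=6, (2,1) g=4 f=8, (3,0) g=4 f=6]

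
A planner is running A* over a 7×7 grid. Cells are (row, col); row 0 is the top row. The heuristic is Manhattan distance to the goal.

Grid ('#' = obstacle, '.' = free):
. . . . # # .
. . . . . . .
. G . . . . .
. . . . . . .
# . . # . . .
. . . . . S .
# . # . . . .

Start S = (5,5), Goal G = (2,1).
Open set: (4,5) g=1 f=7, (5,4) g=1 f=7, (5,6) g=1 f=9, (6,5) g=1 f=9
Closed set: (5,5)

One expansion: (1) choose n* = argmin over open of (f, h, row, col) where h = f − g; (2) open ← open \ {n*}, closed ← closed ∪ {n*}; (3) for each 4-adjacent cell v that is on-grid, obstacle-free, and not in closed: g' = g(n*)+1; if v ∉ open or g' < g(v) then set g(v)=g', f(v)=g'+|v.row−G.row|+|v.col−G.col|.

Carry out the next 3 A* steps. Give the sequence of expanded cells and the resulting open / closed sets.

order=[(4,5) → (3,5) → (2,5)]; open=[(1,5) g=4 f=9, (2,4) g=4 f=7, (2,6) g=4 f=9, (3,4) g=3 f=7, (3,6) g=3 f=9, (4,4) g=2 f=7, (4,6) g=2 f=9, (5,4) g=1 f=7, (5,6) g=1 f=9, (6,5) g=1 f=9]; closed=[(2,5), (3,5), (4,5), (5,5)]

step 1: expand (4,5) (f=7, h=6) → closed; open now [(3,5) g=2 f=7, (4,4) g=2 f=7, (4,6) g=2 f=9, (5,4) g=1 f=7, (5,6) g=1 f=9, (6,5) g=1 f=9]
step 2: expand (3,5) (f=7, h=5) → closed; open now [(2,5) g=3 f=7, (3,4) g=3 f=7, (3,6) g=3 f=9, (4,4) g=2 f=7, (4,6) g=2 f=9, (5,4) g=1 f=7, (5,6) g=1 f=9, (6,5) g=1 f=9]
step 3: expand (2,5) (f=7, h=4) → closed; open now [(1,5) g=4 f=9, (2,4) g=4 f=7, (2,6) g=4 f=9, (3,4) g=3 f=7, (3,6) g=3 f=9, (4,4) g=2 f=7, (4,6) g=2 f=9, (5,4) g=1 f=7, (5,6) g=1 f=9, (6,5) g=1 f=9]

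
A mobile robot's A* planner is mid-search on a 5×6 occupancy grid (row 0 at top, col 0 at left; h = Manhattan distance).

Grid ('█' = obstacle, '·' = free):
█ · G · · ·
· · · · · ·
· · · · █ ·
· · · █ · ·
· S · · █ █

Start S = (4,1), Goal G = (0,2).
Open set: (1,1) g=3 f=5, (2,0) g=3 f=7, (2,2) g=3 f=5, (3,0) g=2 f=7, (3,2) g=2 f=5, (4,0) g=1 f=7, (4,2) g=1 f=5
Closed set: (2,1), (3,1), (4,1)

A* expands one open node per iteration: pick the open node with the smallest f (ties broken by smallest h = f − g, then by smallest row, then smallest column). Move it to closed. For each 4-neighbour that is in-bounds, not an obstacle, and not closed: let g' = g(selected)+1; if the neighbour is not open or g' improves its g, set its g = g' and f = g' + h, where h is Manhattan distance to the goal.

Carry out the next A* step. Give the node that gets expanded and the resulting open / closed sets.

expanded=(1,1); open=[(0,1) g=4 f=5, (1,0) g=4 f=7, (1,2) g=4 f=5, (2,0) g=3 f=7, (2,2) g=3 f=5, (3,0) g=2 f=7, (3,2) g=2 f=5, (4,0) g=1 f=7, (4,2) g=1 f=5]; closed=[(1,1), (2,1), (3,1), (4,1)]

step 1: expand (1,1) (f=5, h=2) → closed; open now [(0,1) g=4 f=5, (1,0) g=4 f=7, (1,2) g=4 f=5, (2,0) g=3 f=7, (2,2) g=3 f=5, (3,0) g=2 f=7, (3,2) g=2 f=5, (4,0) g=1 f=7, (4,2) g=1 f=5]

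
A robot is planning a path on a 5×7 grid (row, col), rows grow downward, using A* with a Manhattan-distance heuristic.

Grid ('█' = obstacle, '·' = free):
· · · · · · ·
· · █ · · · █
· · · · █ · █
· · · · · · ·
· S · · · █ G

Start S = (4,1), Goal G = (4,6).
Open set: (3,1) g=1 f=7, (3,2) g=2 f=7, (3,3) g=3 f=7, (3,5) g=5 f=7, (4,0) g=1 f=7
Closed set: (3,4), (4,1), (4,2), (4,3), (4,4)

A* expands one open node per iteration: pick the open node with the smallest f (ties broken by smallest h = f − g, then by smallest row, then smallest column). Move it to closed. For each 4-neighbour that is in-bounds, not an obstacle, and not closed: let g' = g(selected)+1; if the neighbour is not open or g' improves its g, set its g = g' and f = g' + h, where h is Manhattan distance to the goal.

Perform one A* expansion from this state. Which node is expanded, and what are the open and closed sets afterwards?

step 1: expand (3,5) (f=7, h=2) → closed; open now [(2,5) g=6 f=9, (3,1) g=1 f=7, (3,2) g=2 f=7, (3,3) g=3 f=7, (3,6) g=6 f=7, (4,0) g=1 f=7]

expanded=(3,5); open=[(2,5) g=6 f=9, (3,1) g=1 f=7, (3,2) g=2 f=7, (3,3) g=3 f=7, (3,6) g=6 f=7, (4,0) g=1 f=7]; closed=[(3,4), (3,5), (4,1), (4,2), (4,3), (4,4)]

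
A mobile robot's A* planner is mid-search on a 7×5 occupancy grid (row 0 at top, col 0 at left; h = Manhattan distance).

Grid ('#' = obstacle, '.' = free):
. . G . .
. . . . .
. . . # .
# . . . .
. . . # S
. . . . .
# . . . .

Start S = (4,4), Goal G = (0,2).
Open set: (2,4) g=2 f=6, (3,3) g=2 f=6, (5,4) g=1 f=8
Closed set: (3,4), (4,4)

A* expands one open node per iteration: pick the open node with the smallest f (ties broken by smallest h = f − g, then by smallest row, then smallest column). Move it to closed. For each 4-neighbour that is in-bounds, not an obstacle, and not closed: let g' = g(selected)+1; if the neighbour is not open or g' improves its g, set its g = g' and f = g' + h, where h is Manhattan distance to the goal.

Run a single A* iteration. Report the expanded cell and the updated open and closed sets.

step 1: expand (2,4) (f=6, h=4) → closed; open now [(1,4) g=3 f=6, (3,3) g=2 f=6, (5,4) g=1 f=8]

expanded=(2,4); open=[(1,4) g=3 f=6, (3,3) g=2 f=6, (5,4) g=1 f=8]; closed=[(2,4), (3,4), (4,4)]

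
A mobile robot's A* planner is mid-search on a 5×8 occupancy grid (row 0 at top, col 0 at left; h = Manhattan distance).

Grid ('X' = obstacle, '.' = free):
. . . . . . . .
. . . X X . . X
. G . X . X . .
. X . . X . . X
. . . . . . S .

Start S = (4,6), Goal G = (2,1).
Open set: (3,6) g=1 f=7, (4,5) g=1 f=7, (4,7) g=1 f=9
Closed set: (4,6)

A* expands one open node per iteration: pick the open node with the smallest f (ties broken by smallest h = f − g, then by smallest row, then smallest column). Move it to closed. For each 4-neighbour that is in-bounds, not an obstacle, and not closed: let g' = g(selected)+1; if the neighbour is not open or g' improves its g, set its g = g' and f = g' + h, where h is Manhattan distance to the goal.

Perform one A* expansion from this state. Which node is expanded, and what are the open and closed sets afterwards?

step 1: expand (3,6) (f=7, h=6) → closed; open now [(2,6) g=2 f=7, (3,5) g=2 f=7, (4,5) g=1 f=7, (4,7) g=1 f=9]

expanded=(3,6); open=[(2,6) g=2 f=7, (3,5) g=2 f=7, (4,5) g=1 f=7, (4,7) g=1 f=9]; closed=[(3,6), (4,6)]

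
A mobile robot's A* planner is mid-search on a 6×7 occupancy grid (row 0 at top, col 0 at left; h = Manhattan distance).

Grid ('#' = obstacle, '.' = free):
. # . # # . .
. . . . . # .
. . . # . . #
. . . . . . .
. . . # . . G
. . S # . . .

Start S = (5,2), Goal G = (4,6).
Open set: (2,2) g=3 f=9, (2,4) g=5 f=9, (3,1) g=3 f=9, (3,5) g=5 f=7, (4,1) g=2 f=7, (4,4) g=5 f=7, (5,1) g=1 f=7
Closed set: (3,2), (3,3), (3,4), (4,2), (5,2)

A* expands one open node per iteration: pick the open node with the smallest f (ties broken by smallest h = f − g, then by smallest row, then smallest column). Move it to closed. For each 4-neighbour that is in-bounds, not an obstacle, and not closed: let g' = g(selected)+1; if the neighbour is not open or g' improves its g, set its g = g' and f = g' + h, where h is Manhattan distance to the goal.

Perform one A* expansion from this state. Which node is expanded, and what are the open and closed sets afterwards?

step 1: expand (3,5) (f=7, h=2) → closed; open now [(2,2) g=3 f=9, (2,4) g=5 f=9, (2,5) g=6 f=9, (3,1) g=3 f=9, (3,6) g=6 f=7, (4,1) g=2 f=7, (4,4) g=5 f=7, (4,5) g=6 f=7, (5,1) g=1 f=7]

expanded=(3,5); open=[(2,2) g=3 f=9, (2,4) g=5 f=9, (2,5) g=6 f=9, (3,1) g=3 f=9, (3,6) g=6 f=7, (4,1) g=2 f=7, (4,4) g=5 f=7, (4,5) g=6 f=7, (5,1) g=1 f=7]; closed=[(3,2), (3,3), (3,4), (3,5), (4,2), (5,2)]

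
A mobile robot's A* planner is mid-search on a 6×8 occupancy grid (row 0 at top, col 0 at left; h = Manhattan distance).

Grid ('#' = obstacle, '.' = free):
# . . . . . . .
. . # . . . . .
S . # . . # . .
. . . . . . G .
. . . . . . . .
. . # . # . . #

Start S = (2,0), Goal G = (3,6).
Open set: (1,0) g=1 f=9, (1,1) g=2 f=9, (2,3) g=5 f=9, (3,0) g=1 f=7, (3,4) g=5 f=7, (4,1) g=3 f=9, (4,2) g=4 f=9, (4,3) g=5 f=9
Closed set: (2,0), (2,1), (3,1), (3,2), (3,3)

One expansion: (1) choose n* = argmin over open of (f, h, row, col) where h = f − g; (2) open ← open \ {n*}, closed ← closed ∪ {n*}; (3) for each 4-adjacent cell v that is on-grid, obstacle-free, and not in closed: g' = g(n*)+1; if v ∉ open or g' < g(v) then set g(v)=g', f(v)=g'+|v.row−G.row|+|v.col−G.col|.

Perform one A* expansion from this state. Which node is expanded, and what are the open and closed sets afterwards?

expanded=(3,4); open=[(1,0) g=1 f=9, (1,1) g=2 f=9, (2,3) g=5 f=9, (2,4) g=6 f=9, (3,0) g=1 f=7, (3,5) g=6 f=7, (4,1) g=3 f=9, (4,2) g=4 f=9, (4,3) g=5 f=9, (4,4) g=6 f=9]; closed=[(2,0), (2,1), (3,1), (3,2), (3,3), (3,4)]

step 1: expand (3,4) (f=7, h=2) → closed; open now [(1,0) g=1 f=9, (1,1) g=2 f=9, (2,3) g=5 f=9, (2,4) g=6 f=9, (3,0) g=1 f=7, (3,5) g=6 f=7, (4,1) g=3 f=9, (4,2) g=4 f=9, (4,3) g=5 f=9, (4,4) g=6 f=9]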